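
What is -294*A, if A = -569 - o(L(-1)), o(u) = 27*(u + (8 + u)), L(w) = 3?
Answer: 278418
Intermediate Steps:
o(u) = 216 + 54*u (o(u) = 27*(8 + 2*u) = 216 + 54*u)
A = -947 (A = -569 - (216 + 54*3) = -569 - (216 + 162) = -569 - 1*378 = -569 - 378 = -947)
-294*A = -294*(-947) = 278418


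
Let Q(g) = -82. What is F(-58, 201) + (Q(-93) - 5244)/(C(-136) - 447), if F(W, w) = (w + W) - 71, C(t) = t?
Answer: 47302/583 ≈ 81.135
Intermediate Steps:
F(W, w) = -71 + W + w (F(W, w) = (W + w) - 71 = -71 + W + w)
F(-58, 201) + (Q(-93) - 5244)/(C(-136) - 447) = (-71 - 58 + 201) + (-82 - 5244)/(-136 - 447) = 72 - 5326/(-583) = 72 - 5326*(-1/583) = 72 + 5326/583 = 47302/583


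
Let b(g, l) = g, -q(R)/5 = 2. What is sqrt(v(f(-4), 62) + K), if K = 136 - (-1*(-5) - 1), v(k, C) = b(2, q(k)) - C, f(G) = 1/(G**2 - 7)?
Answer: 6*sqrt(2) ≈ 8.4853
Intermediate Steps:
q(R) = -10 (q(R) = -5*2 = -10)
f(G) = 1/(-7 + G**2)
v(k, C) = 2 - C
K = 132 (K = 136 - (5 - 1) = 136 - 1*4 = 136 - 4 = 132)
sqrt(v(f(-4), 62) + K) = sqrt((2 - 1*62) + 132) = sqrt((2 - 62) + 132) = sqrt(-60 + 132) = sqrt(72) = 6*sqrt(2)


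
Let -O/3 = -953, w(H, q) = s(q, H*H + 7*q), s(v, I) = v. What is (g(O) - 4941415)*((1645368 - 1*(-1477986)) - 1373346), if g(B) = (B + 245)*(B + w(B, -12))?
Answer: 6817458915384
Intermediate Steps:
w(H, q) = q
O = 2859 (O = -3*(-953) = 2859)
g(B) = (-12 + B)*(245 + B) (g(B) = (B + 245)*(B - 12) = (245 + B)*(-12 + B) = (-12 + B)*(245 + B))
(g(O) - 4941415)*((1645368 - 1*(-1477986)) - 1373346) = ((-2940 + 2859² + 233*2859) - 4941415)*((1645368 - 1*(-1477986)) - 1373346) = ((-2940 + 8173881 + 666147) - 4941415)*((1645368 + 1477986) - 1373346) = (8837088 - 4941415)*(3123354 - 1373346) = 3895673*1750008 = 6817458915384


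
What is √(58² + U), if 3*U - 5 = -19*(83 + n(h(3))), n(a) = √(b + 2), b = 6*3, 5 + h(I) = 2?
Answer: √(25560 - 114*√5)/3 ≈ 53.025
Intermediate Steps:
h(I) = -3 (h(I) = -5 + 2 = -3)
b = 18
n(a) = 2*√5 (n(a) = √(18 + 2) = √20 = 2*√5)
U = -524 - 38*√5/3 (U = 5/3 + (-19*(83 + 2*√5))/3 = 5/3 + (-1577 - 38*√5)/3 = 5/3 + (-1577/3 - 38*√5/3) = -524 - 38*√5/3 ≈ -552.32)
√(58² + U) = √(58² + (-524 - 38*√5/3)) = √(3364 + (-524 - 38*√5/3)) = √(2840 - 38*√5/3)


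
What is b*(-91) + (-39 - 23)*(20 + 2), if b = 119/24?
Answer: -43565/24 ≈ -1815.2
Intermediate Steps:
b = 119/24 (b = 119*(1/24) = 119/24 ≈ 4.9583)
b*(-91) + (-39 - 23)*(20 + 2) = (119/24)*(-91) + (-39 - 23)*(20 + 2) = -10829/24 - 62*22 = -10829/24 - 1364 = -43565/24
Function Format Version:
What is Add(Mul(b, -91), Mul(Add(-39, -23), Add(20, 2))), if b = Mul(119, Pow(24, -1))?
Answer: Rational(-43565, 24) ≈ -1815.2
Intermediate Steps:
b = Rational(119, 24) (b = Mul(119, Rational(1, 24)) = Rational(119, 24) ≈ 4.9583)
Add(Mul(b, -91), Mul(Add(-39, -23), Add(20, 2))) = Add(Mul(Rational(119, 24), -91), Mul(Add(-39, -23), Add(20, 2))) = Add(Rational(-10829, 24), Mul(-62, 22)) = Add(Rational(-10829, 24), -1364) = Rational(-43565, 24)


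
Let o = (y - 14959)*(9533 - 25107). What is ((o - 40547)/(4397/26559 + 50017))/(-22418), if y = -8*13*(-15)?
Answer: -5541149686761/29780203466200 ≈ -0.18607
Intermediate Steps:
y = 1560 (y = -104*(-15) = 1560)
o = 208676026 (o = (1560 - 14959)*(9533 - 25107) = -13399*(-15574) = 208676026)
((o - 40547)/(4397/26559 + 50017))/(-22418) = ((208676026 - 40547)/(4397/26559 + 50017))/(-22418) = (208635479/(4397*(1/26559) + 50017))*(-1/22418) = (208635479/(4397/26559 + 50017))*(-1/22418) = (208635479/(1328405900/26559))*(-1/22418) = (208635479*(26559/1328405900))*(-1/22418) = (5541149686761/1328405900)*(-1/22418) = -5541149686761/29780203466200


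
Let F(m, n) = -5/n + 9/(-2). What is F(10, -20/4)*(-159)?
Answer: 1113/2 ≈ 556.50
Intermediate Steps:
F(m, n) = -9/2 - 5/n (F(m, n) = -5/n + 9*(-1/2) = -5/n - 9/2 = -9/2 - 5/n)
F(10, -20/4)*(-159) = (-9/2 - 5/((-20/4)))*(-159) = (-9/2 - 5/((-20*1/4)))*(-159) = (-9/2 - 5/(-5))*(-159) = (-9/2 - 5*(-1/5))*(-159) = (-9/2 + 1)*(-159) = -7/2*(-159) = 1113/2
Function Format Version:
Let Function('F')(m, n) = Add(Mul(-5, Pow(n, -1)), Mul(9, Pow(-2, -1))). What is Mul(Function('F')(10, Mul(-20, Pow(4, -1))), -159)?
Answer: Rational(1113, 2) ≈ 556.50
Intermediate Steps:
Function('F')(m, n) = Add(Rational(-9, 2), Mul(-5, Pow(n, -1))) (Function('F')(m, n) = Add(Mul(-5, Pow(n, -1)), Mul(9, Rational(-1, 2))) = Add(Mul(-5, Pow(n, -1)), Rational(-9, 2)) = Add(Rational(-9, 2), Mul(-5, Pow(n, -1))))
Mul(Function('F')(10, Mul(-20, Pow(4, -1))), -159) = Mul(Add(Rational(-9, 2), Mul(-5, Pow(Mul(-20, Pow(4, -1)), -1))), -159) = Mul(Add(Rational(-9, 2), Mul(-5, Pow(Mul(-20, Rational(1, 4)), -1))), -159) = Mul(Add(Rational(-9, 2), Mul(-5, Pow(-5, -1))), -159) = Mul(Add(Rational(-9, 2), Mul(-5, Rational(-1, 5))), -159) = Mul(Add(Rational(-9, 2), 1), -159) = Mul(Rational(-7, 2), -159) = Rational(1113, 2)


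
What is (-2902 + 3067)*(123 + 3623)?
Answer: 618090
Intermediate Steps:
(-2902 + 3067)*(123 + 3623) = 165*3746 = 618090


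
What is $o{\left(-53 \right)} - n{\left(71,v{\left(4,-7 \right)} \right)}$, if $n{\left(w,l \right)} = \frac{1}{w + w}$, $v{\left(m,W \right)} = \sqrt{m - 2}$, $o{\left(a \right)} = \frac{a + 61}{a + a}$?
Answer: $- \frac{621}{7526} \approx -0.082514$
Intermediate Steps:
$o{\left(a \right)} = \frac{61 + a}{2 a}$
$v{\left(m,W \right)} = \sqrt{-2 + m}$
$n{\left(w,l \right)} = \frac{1}{2 w}$
$o{\left(-53 \right)} - n{\left(71,v{\left(4,-7 \right)} \right)} = \frac{61 - 53}{2 \left(-53\right)} - \frac{1}{2 \cdot 71} = \frac{1}{2} \left(- \frac{1}{53}\right) 8 - \frac{1}{2} \cdot \frac{1}{71} = - \frac{4}{53} - \frac{1}{142} = - \frac{621}{7526}$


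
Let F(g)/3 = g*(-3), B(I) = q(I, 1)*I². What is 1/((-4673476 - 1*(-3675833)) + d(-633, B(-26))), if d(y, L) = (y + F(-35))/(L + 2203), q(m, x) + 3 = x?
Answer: -851/848994511 ≈ -1.0024e-6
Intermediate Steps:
q(m, x) = -3 + x
B(I) = -2*I² (B(I) = (-3 + 1)*I² = -2*I²)
F(g) = -9*g (F(g) = 3*(g*(-3)) = 3*(-3*g) = -9*g)
d(y, L) = (315 + y)/(2203 + L) (d(y, L) = (y - 9*(-35))/(L + 2203) = (y + 315)/(2203 + L) = (315 + y)/(2203 + L))
1/((-4673476 - 1*(-3675833)) + d(-633, B(-26))) = 1/((-4673476 - 1*(-3675833)) + (315 - 633)/(2203 - 2*(-26)²)) = 1/((-4673476 + 3675833) - 318/(2203 - 2*676)) = 1/(-997643 - 318/(2203 - 1352)) = 1/(-997643 - 318/851) = 1/(-848994511/851) = -851/848994511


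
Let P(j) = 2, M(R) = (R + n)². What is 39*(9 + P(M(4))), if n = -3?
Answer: 429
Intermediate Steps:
M(R) = (-3 + R)² (M(R) = (R - 3)² = (-3 + R)²)
39*(9 + P(M(4))) = 39*(9 + 2) = 39*11 = 429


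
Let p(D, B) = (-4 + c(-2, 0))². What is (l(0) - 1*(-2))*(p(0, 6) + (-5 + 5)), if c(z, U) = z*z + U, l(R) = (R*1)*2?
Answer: 0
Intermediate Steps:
l(R) = 2*R (l(R) = R*2 = 2*R)
c(z, U) = U + z² (c(z, U) = z² + U = U + z²)
p(D, B) = 0 (p(D, B) = (-4 + (0 + (-2)²))² = (-4 + (0 + 4))² = (-4 + 4)² = 0² = 0)
(l(0) - 1*(-2))*(p(0, 6) + (-5 + 5)) = (2*0 - 1*(-2))*(0 + (-5 + 5)) = (0 + 2)*(0 + 0) = 2*0 = 0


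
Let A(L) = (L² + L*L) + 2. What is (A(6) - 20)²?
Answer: 2916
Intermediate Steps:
A(L) = 2 + 2*L² (A(L) = (L² + L²) + 2 = 2*L² + 2 = 2 + 2*L²)
(A(6) - 20)² = ((2 + 2*6²) - 20)² = ((2 + 2*36) - 20)² = ((2 + 72) - 20)² = (74 - 20)² = 54² = 2916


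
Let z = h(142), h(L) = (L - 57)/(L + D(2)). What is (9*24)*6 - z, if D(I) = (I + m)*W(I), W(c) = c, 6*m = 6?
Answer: 191723/148 ≈ 1295.4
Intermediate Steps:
m = 1 (m = (⅙)*6 = 1)
D(I) = I*(1 + I) (D(I) = (I + 1)*I = (1 + I)*I = I*(1 + I))
h(L) = (-57 + L)/(6 + L) (h(L) = (L - 57)/(L + 2*(1 + 2)) = (-57 + L)/(L + 2*3) = (-57 + L)/(L + 6) = (-57 + L)/(6 + L))
z = 85/148 (z = (-57 + 142)/(6 + 142) = 85/148 ≈ 0.57432)
(9*24)*6 - z = (9*24)*6 - 1*85/148 = 216*6 - 85/148 = 1296 - 85/148 = 191723/148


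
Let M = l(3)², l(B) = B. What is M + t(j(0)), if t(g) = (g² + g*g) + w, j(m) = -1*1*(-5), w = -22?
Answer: 37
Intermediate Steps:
j(m) = 5 (j(m) = -1*(-5) = 5)
t(g) = -22 + 2*g² (t(g) = (g² + g*g) - 22 = (g² + g²) - 22 = 2*g² - 22 = -22 + 2*g²)
M = 9 (M = 3² = 9)
M + t(j(0)) = 9 + (-22 + 2*5²) = 9 + (-22 + 2*25) = 9 + (-22 + 50) = 9 + 28 = 37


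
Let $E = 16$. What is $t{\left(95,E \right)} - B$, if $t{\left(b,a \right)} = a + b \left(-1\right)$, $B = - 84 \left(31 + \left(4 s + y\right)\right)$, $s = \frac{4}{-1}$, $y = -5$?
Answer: $761$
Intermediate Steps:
$s = -4$ ($s = 4 \left(-1\right) = -4$)
$B = -840$ ($B = - 84 \left(31 + \left(4 \left(-4\right) - 5\right)\right) = - 84 \left(31 - 21\right) = \left(-84\right) 10 = -840$)
$t{\left(b,a \right)} = a - b$
$t{\left(95,E \right)} - B = \left(16 - 95\right) - -840 = \left(16 - 95\right) + 840 = -79 + 840 = 761$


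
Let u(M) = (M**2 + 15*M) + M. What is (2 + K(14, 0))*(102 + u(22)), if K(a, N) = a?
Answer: 15008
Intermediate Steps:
u(M) = M**2 + 16*M
(2 + K(14, 0))*(102 + u(22)) = (2 + 14)*(102 + 22*(16 + 22)) = 16*(102 + 22*38) = 16*(102 + 836) = 16*938 = 15008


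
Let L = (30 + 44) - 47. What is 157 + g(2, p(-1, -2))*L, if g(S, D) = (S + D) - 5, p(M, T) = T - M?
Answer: 49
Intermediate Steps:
L = 27 (L = 74 - 47 = 27)
g(S, D) = -5 + D + S (g(S, D) = (D + S) - 5 = -5 + D + S)
157 + g(2, p(-1, -2))*L = 157 + (-5 + (-2 - 1*(-1)) + 2)*27 = 157 + (-5 + (-2 + 1) + 2)*27 = 157 + (-5 - 1 + 2)*27 = 157 - 4*27 = 157 - 108 = 49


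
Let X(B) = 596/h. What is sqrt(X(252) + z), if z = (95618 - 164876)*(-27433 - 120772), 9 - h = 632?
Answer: sqrt(3983904278212502)/623 ≈ 1.0131e+5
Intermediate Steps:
h = -623 (h = 9 - 1*632 = 9 - 632 = -623)
X(B) = -596/623 (X(B) = 596/(-623) = 596*(-1/623) = -596/623)
z = 10264381890 (z = -69258*(-148205) = 10264381890)
sqrt(X(252) + z) = sqrt(-596/623 + 10264381890) = sqrt(6394709916874/623) = sqrt(3983904278212502)/623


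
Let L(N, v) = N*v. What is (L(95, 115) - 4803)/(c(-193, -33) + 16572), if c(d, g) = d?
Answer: 6122/16379 ≈ 0.37377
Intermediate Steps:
(L(95, 115) - 4803)/(c(-193, -33) + 16572) = (95*115 - 4803)/(-193 + 16572) = (10925 - 4803)/16379 = 6122*(1/16379) = 6122/16379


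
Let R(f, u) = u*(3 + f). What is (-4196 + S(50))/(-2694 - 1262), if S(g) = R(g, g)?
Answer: 773/1978 ≈ 0.39080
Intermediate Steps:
S(g) = g*(3 + g)
(-4196 + S(50))/(-2694 - 1262) = (-4196 + 50*(3 + 50))/(-2694 - 1262) = (-4196 + 50*53)/(-3956) = (-4196 + 2650)*(-1/3956) = -1546*(-1/3956) = 773/1978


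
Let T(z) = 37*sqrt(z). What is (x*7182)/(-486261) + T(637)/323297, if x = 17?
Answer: -13566/54029 + 259*sqrt(13)/323297 ≈ -0.24820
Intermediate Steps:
(x*7182)/(-486261) + T(637)/323297 = (17*7182)/(-486261) + (37*sqrt(637))/323297 = 122094*(-1/486261) + (37*(7*sqrt(13)))*(1/323297) = -13566/54029 + (259*sqrt(13))*(1/323297) = -13566/54029 + 259*sqrt(13)/323297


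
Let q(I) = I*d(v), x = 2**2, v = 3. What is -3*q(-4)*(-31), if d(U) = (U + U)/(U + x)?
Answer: -2232/7 ≈ -318.86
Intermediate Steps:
x = 4
d(U) = 2*U/(4 + U) (d(U) = (U + U)/(U + 4) = (2*U)/(4 + U) = 2*U/(4 + U))
q(I) = 6*I/7 (q(I) = I*(2*3/(4 + 3)) = I*(2*3/7) = I*(2*3*(1/7)) = I*(6/7) = 6*I/7)
-3*q(-4)*(-31) = -18*(-4)/7*(-31) = -3*(-24/7)*(-31) = (72/7)*(-31) = -2232/7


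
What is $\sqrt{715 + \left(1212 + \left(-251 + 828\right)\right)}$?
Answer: $2 \sqrt{626} \approx 50.04$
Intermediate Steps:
$\sqrt{715 + \left(1212 + \left(-251 + 828\right)\right)} = \sqrt{715 + \left(1212 + 577\right)} = \sqrt{715 + 1789} = \sqrt{2504} = 2 \sqrt{626}$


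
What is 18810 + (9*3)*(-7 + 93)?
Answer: 21132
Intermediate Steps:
18810 + (9*3)*(-7 + 93) = 18810 + 27*86 = 18810 + 2322 = 21132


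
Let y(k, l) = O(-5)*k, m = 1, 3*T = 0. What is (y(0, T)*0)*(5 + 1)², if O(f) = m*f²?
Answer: 0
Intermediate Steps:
T = 0 (T = (⅓)*0 = 0)
O(f) = f² (O(f) = 1*f² = f²)
y(k, l) = 25*k (y(k, l) = (-5)²*k = 25*k)
(y(0, T)*0)*(5 + 1)² = ((25*0)*0)*(5 + 1)² = (0*0)*6² = 0*36 = 0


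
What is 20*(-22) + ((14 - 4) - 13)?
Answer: -443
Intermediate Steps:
20*(-22) + ((14 - 4) - 13) = -440 + (10 - 13) = -440 - 3 = -443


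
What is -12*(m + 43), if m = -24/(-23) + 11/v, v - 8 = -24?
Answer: -47865/92 ≈ -520.27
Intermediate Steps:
v = -16 (v = 8 - 24 = -16)
m = 131/368 (m = -24/(-23) + 11/(-16) = -24*(-1/23) + 11*(-1/16) = 24/23 - 11/16 = 131/368 ≈ 0.35598)
-12*(m + 43) = -12*(131/368 + 43) = -12*15955/368 = -47865/92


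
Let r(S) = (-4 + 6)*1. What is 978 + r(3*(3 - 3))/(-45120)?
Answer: 22063679/22560 ≈ 978.00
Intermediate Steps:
r(S) = 2 (r(S) = 2*1 = 2)
978 + r(3*(3 - 3))/(-45120) = 978 + 2/(-45120) = 978 + 2*(-1/45120) = 978 - 1/22560 = 22063679/22560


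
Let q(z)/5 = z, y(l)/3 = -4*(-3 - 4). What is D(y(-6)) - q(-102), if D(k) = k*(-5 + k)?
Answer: 7146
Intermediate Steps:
y(l) = 84 (y(l) = 3*(-4*(-3 - 4)) = 3*(-4*(-7)) = 3*28 = 84)
q(z) = 5*z
D(y(-6)) - q(-102) = 84*(-5 + 84) - 5*(-102) = 84*79 - 1*(-510) = 6636 + 510 = 7146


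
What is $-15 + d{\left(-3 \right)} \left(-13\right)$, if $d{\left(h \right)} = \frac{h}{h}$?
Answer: $-28$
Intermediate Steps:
$d{\left(h \right)} = 1$
$-15 + d{\left(-3 \right)} \left(-13\right) = -15 + 1 \left(-13\right) = -15 - 13 = -28$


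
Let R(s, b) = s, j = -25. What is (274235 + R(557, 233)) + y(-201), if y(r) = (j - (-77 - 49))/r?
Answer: 55233091/201 ≈ 2.7479e+5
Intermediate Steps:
y(r) = 101/r (y(r) = (-25 - (-77 - 49))/r = (-25 - 1*(-126))/r = (-25 + 126)/r = 101/r)
(274235 + R(557, 233)) + y(-201) = (274235 + 557) + 101/(-201) = 274792 + 101*(-1/201) = 274792 - 101/201 = 55233091/201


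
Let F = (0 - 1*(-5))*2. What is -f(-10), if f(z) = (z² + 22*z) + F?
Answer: 110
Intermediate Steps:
F = 10 (F = (0 + 5)*2 = 5*2 = 10)
f(z) = 10 + z² + 22*z (f(z) = (z² + 22*z) + 10 = 10 + z² + 22*z)
-f(-10) = -(10 + (-10)² + 22*(-10)) = -(10 + 100 - 220) = -1*(-110) = 110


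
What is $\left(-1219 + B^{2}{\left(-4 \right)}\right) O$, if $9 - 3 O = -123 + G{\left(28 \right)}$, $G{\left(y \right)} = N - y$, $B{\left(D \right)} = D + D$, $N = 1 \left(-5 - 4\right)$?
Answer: $-65065$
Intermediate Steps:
$N = -9$ ($N = 1 \left(-9\right) = -9$)
$B{\left(D \right)} = 2 D$
$G{\left(y \right)} = -9 - y$
$O = \frac{169}{3}$ ($O = 3 - \frac{-123 - 37}{3} = 3 - - \frac{160}{3} = 3 + \frac{160}{3} = \frac{169}{3} \approx 56.333$)
$\left(-1219 + B^{2}{\left(-4 \right)}\right) O = \left(-1219 + \left(2 \left(-4\right)\right)^{2}\right) \frac{169}{3} = \left(-1219 + \left(-8\right)^{2}\right) \frac{169}{3} = \left(-1219 + 64\right) \frac{169}{3} = \left(-1155\right) \frac{169}{3} = -65065$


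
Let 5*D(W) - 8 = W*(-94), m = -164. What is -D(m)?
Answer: -15424/5 ≈ -3084.8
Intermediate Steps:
D(W) = 8/5 - 94*W/5 (D(W) = 8/5 + (W*(-94))/5 = 8/5 + (-94*W)/5 = 8/5 - 94*W/5)
-D(m) = -(8/5 - 94/5*(-164)) = -(8/5 + 15416/5) = -1*15424/5 = -15424/5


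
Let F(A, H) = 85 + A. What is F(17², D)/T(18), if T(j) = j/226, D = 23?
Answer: 42262/9 ≈ 4695.8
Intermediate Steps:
T(j) = j/226 (T(j) = j*(1/226) = j/226)
F(17², D)/T(18) = (85 + 17²)/(((1/226)*18)) = (85 + 289)/(9/113) = 374*(113/9) = 42262/9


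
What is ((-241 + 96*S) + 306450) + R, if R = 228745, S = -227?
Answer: 513162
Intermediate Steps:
((-241 + 96*S) + 306450) + R = ((-241 + 96*(-227)) + 306450) + 228745 = ((-241 - 21792) + 306450) + 228745 = (-22033 + 306450) + 228745 = 284417 + 228745 = 513162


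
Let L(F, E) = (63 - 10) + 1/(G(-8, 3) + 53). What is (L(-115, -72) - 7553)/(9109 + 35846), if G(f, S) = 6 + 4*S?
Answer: -532499/3191805 ≈ -0.16683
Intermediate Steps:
L(F, E) = 3764/71 (L(F, E) = (63 - 10) + 1/((6 + 4*3) + 53) = 53 + 1/((6 + 12) + 53) = 53 + 1/(18 + 53) = 53 + 1/71 = 3764/71)
(L(-115, -72) - 7553)/(9109 + 35846) = (3764/71 - 7553)/(9109 + 35846) = -532499/71/44955 = -532499/71*1/44955 = -532499/3191805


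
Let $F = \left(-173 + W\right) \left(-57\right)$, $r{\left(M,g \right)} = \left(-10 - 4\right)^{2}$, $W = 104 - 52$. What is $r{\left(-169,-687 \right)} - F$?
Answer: $-6701$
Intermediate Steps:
$W = 52$
$r{\left(M,g \right)} = 196$ ($r{\left(M,g \right)} = \left(-14\right)^{2} = 196$)
$F = 6897$ ($F = \left(-173 + 52\right) \left(-57\right) = \left(-121\right) \left(-57\right) = 6897$)
$r{\left(-169,-687 \right)} - F = 196 - 6897 = -6701$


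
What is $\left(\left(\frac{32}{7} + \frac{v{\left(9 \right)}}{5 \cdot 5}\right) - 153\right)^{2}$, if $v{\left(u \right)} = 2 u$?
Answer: $\frac{668170801}{30625} \approx 21818.0$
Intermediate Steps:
$\left(\left(\frac{32}{7} + \frac{v{\left(9 \right)}}{5 \cdot 5}\right) - 153\right)^{2} = \left(\left(\frac{32}{7} + \frac{2 \cdot 9}{5 \cdot 5}\right) - 153\right)^{2} = \left(\left(32 \cdot \frac{1}{7} + \frac{18}{25}\right) - 153\right)^{2} = \left(\left(\frac{32}{7} + 18 \cdot \frac{1}{25}\right) - 153\right)^{2} = \left(\left(\frac{32}{7} + \frac{18}{25}\right) - 153\right)^{2} = \left(\frac{926}{175} - 153\right)^{2} = \left(- \frac{25849}{175}\right)^{2} = \frac{668170801}{30625}$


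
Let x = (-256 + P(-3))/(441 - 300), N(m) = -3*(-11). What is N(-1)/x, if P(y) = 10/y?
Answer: -13959/778 ≈ -17.942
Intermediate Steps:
N(m) = 33
x = -778/423 (x = (-256 + 10/(-3))/(441 - 300) = (-256 + 10*(-⅓))/141 = (-256 - 10/3)*(1/141) = -778/3*1/141 = -778/423 ≈ -1.8392)
N(-1)/x = 33/(-778/423) = 33*(-423/778) = -13959/778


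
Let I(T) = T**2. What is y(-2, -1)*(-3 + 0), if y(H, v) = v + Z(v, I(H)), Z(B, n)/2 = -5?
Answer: 33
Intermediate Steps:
Z(B, n) = -10 (Z(B, n) = 2*(-5) = -10)
y(H, v) = -10 + v (y(H, v) = v - 10 = -10 + v)
y(-2, -1)*(-3 + 0) = (-10 - 1)*(-3 + 0) = -11*(-3) = 33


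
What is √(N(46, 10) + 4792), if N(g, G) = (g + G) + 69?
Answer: √4917 ≈ 70.121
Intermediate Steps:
N(g, G) = 69 + G + g (N(g, G) = (G + g) + 69 = 69 + G + g)
√(N(46, 10) + 4792) = √((69 + 10 + 46) + 4792) = √(125 + 4792) = √4917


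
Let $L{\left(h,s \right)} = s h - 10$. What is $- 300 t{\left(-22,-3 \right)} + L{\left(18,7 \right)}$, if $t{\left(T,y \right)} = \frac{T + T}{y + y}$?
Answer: $-2084$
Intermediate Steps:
$L{\left(h,s \right)} = -10 + h s$ ($L{\left(h,s \right)} = h s - 10 = -10 + h s$)
$t{\left(T,y \right)} = \frac{T}{y}$ ($t{\left(T,y \right)} = \frac{2 T}{2 y} = 2 T \frac{1}{2 y} = \frac{T}{y}$)
$- 300 t{\left(-22,-3 \right)} + L{\left(18,7 \right)} = - 300 \left(- \frac{22}{-3}\right) + \left(-10 + 18 \cdot 7\right) = - 300 \left(\left(-22\right) \left(- \frac{1}{3}\right)\right) + \left(-10 + 126\right) = \left(-300\right) \frac{22}{3} + 116 = -2200 + 116 = -2084$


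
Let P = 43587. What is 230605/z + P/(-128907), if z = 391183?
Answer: 1408456146/5602914109 ≈ 0.25138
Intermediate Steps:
230605/z + P/(-128907) = 230605/391183 + 43587/(-128907) = 230605*(1/391183) + 43587*(-1/128907) = 230605/391183 - 4843/14323 = 1408456146/5602914109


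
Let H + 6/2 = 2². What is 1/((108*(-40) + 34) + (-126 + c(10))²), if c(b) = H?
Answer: 1/11339 ≈ 8.8191e-5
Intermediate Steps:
H = 1 (H = -3 + 2² = -3 + 4 = 1)
c(b) = 1
1/((108*(-40) + 34) + (-126 + c(10))²) = 1/((108*(-40) + 34) + (-126 + 1)²) = 1/((-4320 + 34) + (-125)²) = 1/(-4286 + 15625) = 1/11339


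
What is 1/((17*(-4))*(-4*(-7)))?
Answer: -1/1904 ≈ -0.00052521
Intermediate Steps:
1/((17*(-4))*(-4*(-7))) = 1/(-68*28) = 1/(-1904) = -1/1904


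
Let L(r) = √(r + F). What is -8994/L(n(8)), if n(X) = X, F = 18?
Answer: -4497*√26/13 ≈ -1763.9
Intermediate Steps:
L(r) = √(18 + r) (L(r) = √(r + 18) = √(18 + r))
-8994/L(n(8)) = -8994/√(18 + 8) = -8994*√26/26 = -4497*√26/13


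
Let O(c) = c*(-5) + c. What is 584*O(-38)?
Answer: 88768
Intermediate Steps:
O(c) = -4*c (O(c) = -5*c + c = -4*c)
584*O(-38) = 584*(-4*(-38)) = 584*152 = 88768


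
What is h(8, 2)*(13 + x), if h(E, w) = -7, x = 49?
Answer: -434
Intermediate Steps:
h(8, 2)*(13 + x) = -7*(13 + 49) = -7*62 = -434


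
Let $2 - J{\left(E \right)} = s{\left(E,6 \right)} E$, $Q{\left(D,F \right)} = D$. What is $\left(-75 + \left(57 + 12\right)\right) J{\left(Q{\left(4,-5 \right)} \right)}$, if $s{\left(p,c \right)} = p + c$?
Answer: $228$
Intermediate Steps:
$s{\left(p,c \right)} = c + p$
$J{\left(E \right)} = 2 - E \left(6 + E\right)$ ($J{\left(E \right)} = 2 - \left(6 + E\right) E = 2 - E \left(6 + E\right)$)
$\left(-75 + \left(57 + 12\right)\right) J{\left(Q{\left(4,-5 \right)} \right)} = \left(-75 + \left(57 + 12\right)\right) \left(2 - 4 \left(6 + 4\right)\right) = \left(-75 + 69\right) \left(2 - 4 \cdot 10\right) = - 6 \left(2 - 40\right) = \left(-6\right) \left(-38\right) = 228$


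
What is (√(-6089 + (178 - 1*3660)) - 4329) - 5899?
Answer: -10228 + I*√9571 ≈ -10228.0 + 97.832*I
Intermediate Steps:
(√(-6089 + (178 - 1*3660)) - 4329) - 5899 = (√(-6089 + (178 - 3660)) - 4329) - 5899 = (√(-6089 - 3482) - 4329) - 5899 = (√(-9571) - 4329) - 5899 = (I*√9571 - 4329) - 5899 = (-4329 + I*√9571) - 5899 = -10228 + I*√9571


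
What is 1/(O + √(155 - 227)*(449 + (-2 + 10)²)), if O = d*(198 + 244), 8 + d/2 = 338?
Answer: 12155/3546646107 - 171*I*√2/4728861476 ≈ 3.4272e-6 - 5.1139e-8*I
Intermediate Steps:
d = 660 (d = -16 + 2*338 = -16 + 676 = 660)
O = 291720 (O = 660*(198 + 244) = 660*442 = 291720)
1/(O + √(155 - 227)*(449 + (-2 + 10)²)) = 1/(291720 + √(155 - 227)*(449 + (-2 + 10)²)) = 1/(291720 + √(-72)*(449 + 8²)) = 1/(291720 + (6*I*√2)*(449 + 64)) = 1/(291720 + (6*I*√2)*513) = 1/(291720 + 3078*I*√2)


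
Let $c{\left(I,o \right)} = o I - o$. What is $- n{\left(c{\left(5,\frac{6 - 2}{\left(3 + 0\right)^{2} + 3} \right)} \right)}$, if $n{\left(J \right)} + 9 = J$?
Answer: $\frac{23}{3} \approx 7.6667$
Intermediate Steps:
$c{\left(I,o \right)} = - o + I o$ ($c{\left(I,o \right)} = I o - o = - o + I o$)
$n{\left(J \right)} = -9 + J$
$- n{\left(c{\left(5,\frac{6 - 2}{\left(3 + 0\right)^{2} + 3} \right)} \right)} = - (-9 + \frac{6 - 2}{\left(3 + 0\right)^{2} + 3} \left(-1 + 5\right)) = - (-9 + \frac{4}{3^{2} + 3} \cdot 4) = - (-9 + \frac{4}{9 + 3} \cdot 4) = - (-9 + \frac{4}{12} \cdot 4) = - (-9 + 4 \cdot \frac{1}{12} \cdot 4) = - (-9 + \frac{1}{3} \cdot 4) = - (-9 + \frac{4}{3}) = \left(-1\right) \left(- \frac{23}{3}\right) = \frac{23}{3}$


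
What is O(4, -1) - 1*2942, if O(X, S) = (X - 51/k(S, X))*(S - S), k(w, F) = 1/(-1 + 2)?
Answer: -2942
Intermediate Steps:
k(w, F) = 1 (k(w, F) = 1/1 = 1)
O(X, S) = 0 (O(X, S) = (X - 51/1)*(S - S) = (X - 51*1)*0 = (X - 51)*0 = (-51 + X)*0 = 0)
O(4, -1) - 1*2942 = 0 - 1*2942 = 0 - 2942 = -2942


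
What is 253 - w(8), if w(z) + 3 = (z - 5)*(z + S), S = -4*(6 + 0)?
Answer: 304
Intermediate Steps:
S = -24 (S = -4*6 = -24)
w(z) = -3 + (-24 + z)*(-5 + z) (w(z) = -3 + (z - 5)*(z - 24) = -3 + (-5 + z)*(-24 + z) = -3 + (-24 + z)*(-5 + z))
253 - w(8) = 253 - (117 + 8² - 29*8) = 253 - (117 + 64 - 232) = 253 - 1*(-51) = 253 + 51 = 304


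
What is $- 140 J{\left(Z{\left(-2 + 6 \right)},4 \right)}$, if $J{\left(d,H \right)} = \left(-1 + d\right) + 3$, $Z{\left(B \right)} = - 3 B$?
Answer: $1400$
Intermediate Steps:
$J{\left(d,H \right)} = 2 + d$
$- 140 J{\left(Z{\left(-2 + 6 \right)},4 \right)} = - 140 \left(2 - 3 \left(-2 + 6\right)\right) = - 140 \left(2 - 12\right) = \left(-140\right) \left(-10\right) = 1400$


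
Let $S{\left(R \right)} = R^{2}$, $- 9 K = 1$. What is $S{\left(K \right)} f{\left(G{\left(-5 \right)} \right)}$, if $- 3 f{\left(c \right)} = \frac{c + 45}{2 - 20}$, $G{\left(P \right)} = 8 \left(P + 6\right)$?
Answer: $\frac{53}{4374} \approx 0.012117$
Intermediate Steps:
$G{\left(P \right)} = 48 + 8 P$ ($G{\left(P \right)} = 8 \left(6 + P\right) = 48 + 8 P$)
$f{\left(c \right)} = \frac{5}{6} + \frac{c}{54}$ ($f{\left(c \right)} = - \frac{\left(c + 45\right) \frac{1}{2 - 20}}{3} = - \frac{\left(45 + c\right) \frac{1}{-18}}{3} = - \frac{\left(45 + c\right) \left(- \frac{1}{18}\right)}{3} = - \frac{- \frac{5}{2} - \frac{c}{18}}{3} = \frac{5}{6} + \frac{c}{54}$)
$K = - \frac{1}{9}$ ($K = \left(- \frac{1}{9}\right) 1 = - \frac{1}{9} \approx -0.11111$)
$S{\left(K \right)} f{\left(G{\left(-5 \right)} \right)} = \left(- \frac{1}{9}\right)^{2} \left(\frac{5}{6} + \frac{48 + 8 \left(-5\right)}{54}\right) = \frac{\frac{5}{6} + \frac{48 - 40}{54}}{81} = \frac{\frac{5}{6} + \frac{1}{54} \cdot 8}{81} = \frac{\frac{5}{6} + \frac{4}{27}}{81} = \frac{1}{81} \cdot \frac{53}{54} = \frac{53}{4374}$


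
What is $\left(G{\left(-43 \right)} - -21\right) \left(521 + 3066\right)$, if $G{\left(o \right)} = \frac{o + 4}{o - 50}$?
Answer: $\frac{2381768}{31} \approx 76831.0$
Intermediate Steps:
$G{\left(o \right)} = \frac{4 + o}{-50 + o}$
$\left(G{\left(-43 \right)} - -21\right) \left(521 + 3066\right) = \left(\frac{4 - 43}{-50 - 43} - -21\right) \left(521 + 3066\right) = \left(\frac{1}{-93} \left(-39\right) + \left(-33 + 54\right)\right) 3587 = \left(\left(- \frac{1}{93}\right) \left(-39\right) + 21\right) 3587 = \left(\frac{13}{31} + 21\right) 3587 = \frac{664}{31} \cdot 3587 = \frac{2381768}{31}$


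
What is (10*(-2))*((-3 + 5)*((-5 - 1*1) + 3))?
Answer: 120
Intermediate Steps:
(10*(-2))*((-3 + 5)*((-5 - 1*1) + 3)) = -40*((-5 - 1) + 3) = -40*(-6 + 3) = -40*(-3) = -20*(-6) = 120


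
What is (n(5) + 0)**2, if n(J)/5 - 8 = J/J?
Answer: 2025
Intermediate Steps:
n(J) = 45 (n(J) = 40 + 5*(J/J) = 40 + 5*1 = 40 + 5 = 45)
(n(5) + 0)**2 = (45 + 0)**2 = 45**2 = 2025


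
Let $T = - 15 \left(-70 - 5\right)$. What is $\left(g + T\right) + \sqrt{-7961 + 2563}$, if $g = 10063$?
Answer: $11188 + i \sqrt{5398} \approx 11188.0 + 73.471 i$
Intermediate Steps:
$T = 1125$ ($T = \left(-15\right) \left(-75\right) = 1125$)
$\left(g + T\right) + \sqrt{-7961 + 2563} = \left(10063 + 1125\right) + \sqrt{-7961 + 2563} = 11188 + \sqrt{-5398} = 11188 + i \sqrt{5398}$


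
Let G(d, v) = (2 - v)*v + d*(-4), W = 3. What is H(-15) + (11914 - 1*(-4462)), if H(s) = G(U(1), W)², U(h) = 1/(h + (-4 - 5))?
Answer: 65529/4 ≈ 16382.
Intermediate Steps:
U(h) = 1/(-9 + h) (U(h) = 1/(h - 9) = 1/(-9 + h))
G(d, v) = -4*d + v*(2 - v) (G(d, v) = v*(2 - v) - 4*d = -4*d + v*(2 - v))
H(s) = 25/4 (H(s) = (-1*3² - 4/(-9 + 1) + 2*3)² = (-1*9 - 4/(-8) + 6)² = (-9 - 4*(-⅛) + 6)² = (-9 + ½ + 6)² = (-5/2)² = 25/4)
H(-15) + (11914 - 1*(-4462)) = 25/4 + (11914 - 1*(-4462)) = 25/4 + (11914 + 4462) = 25/4 + 16376 = 65529/4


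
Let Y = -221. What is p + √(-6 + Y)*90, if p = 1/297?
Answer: 1/297 + 90*I*√227 ≈ 0.003367 + 1356.0*I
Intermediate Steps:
p = 1/297 ≈ 0.0033670
p + √(-6 + Y)*90 = 1/297 + √(-6 - 221)*90 = 1/297 + √(-227)*90 = 1/297 + (I*√227)*90 = 1/297 + 90*I*√227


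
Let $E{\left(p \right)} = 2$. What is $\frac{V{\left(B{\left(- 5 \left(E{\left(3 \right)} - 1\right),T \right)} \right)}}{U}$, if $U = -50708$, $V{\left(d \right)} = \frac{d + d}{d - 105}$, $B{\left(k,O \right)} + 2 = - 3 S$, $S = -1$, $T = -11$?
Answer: $\frac{1}{2636816} \approx 3.7925 \cdot 10^{-7}$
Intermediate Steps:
$B{\left(k,O \right)} = 1$ ($B{\left(k,O \right)} = -2 - -3 = -2 + 3 = 1$)
$V{\left(d \right)} = \frac{2 d}{-105 + d}$
$\frac{V{\left(B{\left(- 5 \left(E{\left(3 \right)} - 1\right),T \right)} \right)}}{U} = \frac{2 \cdot 1 \frac{1}{-105 + 1}}{-50708} = 2 \cdot 1 \frac{1}{-104} \left(- \frac{1}{50708}\right) = 2 \cdot 1 \left(- \frac{1}{104}\right) \left(- \frac{1}{50708}\right) = \left(- \frac{1}{52}\right) \left(- \frac{1}{50708}\right) = \frac{1}{2636816}$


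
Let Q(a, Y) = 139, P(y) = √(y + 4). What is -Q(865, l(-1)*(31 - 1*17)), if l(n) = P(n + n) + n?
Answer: -139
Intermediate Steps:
P(y) = √(4 + y)
l(n) = n + √(4 + 2*n) (l(n) = √(4 + (n + n)) + n = √(4 + 2*n) + n = n + √(4 + 2*n))
-Q(865, l(-1)*(31 - 1*17)) = -1*139 = -139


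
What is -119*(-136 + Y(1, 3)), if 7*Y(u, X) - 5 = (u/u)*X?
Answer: 16048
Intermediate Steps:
Y(u, X) = 5/7 + X/7 (Y(u, X) = 5/7 + ((u/u)*X)/7 = 5/7 + (1*X)/7 = 5/7 + X/7)
-119*(-136 + Y(1, 3)) = -119*(-136 + (5/7 + (⅐)*3)) = -119*(-136 + (5/7 + 3/7)) = -119*(-136 + 8/7) = -119*(-944/7) = 16048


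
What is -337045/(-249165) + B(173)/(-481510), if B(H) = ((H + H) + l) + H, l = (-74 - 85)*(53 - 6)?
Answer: 16402323136/11997543915 ≈ 1.3671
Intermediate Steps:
l = -7473 (l = -159*47 = -7473)
B(H) = -7473 + 3*H (B(H) = ((H + H) - 7473) + H = (2*H - 7473) + H = (-7473 + 2*H) + H = -7473 + 3*H)
-337045/(-249165) + B(173)/(-481510) = -337045/(-249165) + (-7473 + 3*173)/(-481510) = -337045*(-1/249165) + (-7473 + 519)*(-1/481510) = 67409/49833 - 6954*(-1/481510) = 67409/49833 + 3477/240755 = 16402323136/11997543915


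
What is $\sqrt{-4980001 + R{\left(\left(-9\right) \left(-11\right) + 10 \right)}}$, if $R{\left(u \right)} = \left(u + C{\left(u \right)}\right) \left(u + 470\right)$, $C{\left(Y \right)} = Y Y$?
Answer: $\sqrt{1962209} \approx 1400.8$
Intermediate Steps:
$C{\left(Y \right)} = Y^{2}$
$R{\left(u \right)} = \left(470 + u\right) \left(u + u^{2}\right)$ ($R{\left(u \right)} = \left(u + u^{2}\right) \left(u + 470\right) = \left(u + u^{2}\right) \left(470 + u\right) = \left(470 + u\right) \left(u + u^{2}\right)$)
$\sqrt{-4980001 + R{\left(\left(-9\right) \left(-11\right) + 10 \right)}} = \sqrt{-4980001 + \left(\left(-9\right) \left(-11\right) + 10\right) \left(470 + \left(\left(-9\right) \left(-11\right) + 10\right)^{2} + 471 \left(\left(-9\right) \left(-11\right) + 10\right)\right)} = \sqrt{-4980001 + \left(99 + 10\right) \left(470 + \left(99 + 10\right)^{2} + 471 \left(99 + 10\right)\right)} = \sqrt{-4980001 + 109 \left(470 + 109^{2} + 471 \cdot 109\right)} = \sqrt{-4980001 + 109 \left(470 + 11881 + 51339\right)} = \sqrt{-4980001 + 109 \cdot 63690} = \sqrt{-4980001 + 6942210} = \sqrt{1962209}$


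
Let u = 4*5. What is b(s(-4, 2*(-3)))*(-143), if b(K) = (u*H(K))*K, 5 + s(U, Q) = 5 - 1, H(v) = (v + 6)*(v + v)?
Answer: -28600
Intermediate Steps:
H(v) = 2*v*(6 + v) (H(v) = (6 + v)*(2*v) = 2*v*(6 + v))
u = 20
s(U, Q) = -1 (s(U, Q) = -5 + (5 - 1) = -5 + 4 = -1)
b(K) = 40*K²*(6 + K) (b(K) = (20*(2*K*(6 + K)))*K = (40*K*(6 + K))*K = 40*K²*(6 + K))
b(s(-4, 2*(-3)))*(-143) = (40*(-1)²*(6 - 1))*(-143) = (40*1*5)*(-143) = 200*(-143) = -28600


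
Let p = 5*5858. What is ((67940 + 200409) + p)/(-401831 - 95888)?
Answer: -297639/497719 ≈ -0.59801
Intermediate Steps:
p = 29290
((67940 + 200409) + p)/(-401831 - 95888) = ((67940 + 200409) + 29290)/(-401831 - 95888) = (268349 + 29290)/(-497719) = 297639*(-1/497719) = -297639/497719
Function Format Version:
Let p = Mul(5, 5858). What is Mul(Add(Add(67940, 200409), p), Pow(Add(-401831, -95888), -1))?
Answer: Rational(-297639, 497719) ≈ -0.59801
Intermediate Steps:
p = 29290
Mul(Add(Add(67940, 200409), p), Pow(Add(-401831, -95888), -1)) = Mul(Add(Add(67940, 200409), 29290), Pow(Add(-401831, -95888), -1)) = Mul(Add(268349, 29290), Pow(-497719, -1)) = Mul(297639, Rational(-1, 497719)) = Rational(-297639, 497719)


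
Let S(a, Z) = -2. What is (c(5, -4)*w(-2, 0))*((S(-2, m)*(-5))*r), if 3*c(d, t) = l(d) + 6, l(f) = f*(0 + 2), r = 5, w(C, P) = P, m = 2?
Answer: 0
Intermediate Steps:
l(f) = 2*f (l(f) = f*2 = 2*f)
c(d, t) = 2 + 2*d/3 (c(d, t) = (2*d + 6)/3 = (6 + 2*d)/3 = 2 + 2*d/3)
(c(5, -4)*w(-2, 0))*((S(-2, m)*(-5))*r) = ((2 + (⅔)*5)*0)*(-2*(-5)*5) = ((2 + 10/3)*0)*(10*5) = ((16/3)*0)*50 = 0*50 = 0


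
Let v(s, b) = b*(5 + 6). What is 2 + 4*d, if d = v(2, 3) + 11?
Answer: 178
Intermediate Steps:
v(s, b) = 11*b (v(s, b) = b*11 = 11*b)
d = 44 (d = 11*3 + 11 = 33 + 11 = 44)
2 + 4*d = 2 + 4*44 = 2 + 176 = 178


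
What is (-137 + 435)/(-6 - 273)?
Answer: -298/279 ≈ -1.0681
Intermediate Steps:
(-137 + 435)/(-6 - 273) = 298/(-279) = 298*(-1/279) = -298/279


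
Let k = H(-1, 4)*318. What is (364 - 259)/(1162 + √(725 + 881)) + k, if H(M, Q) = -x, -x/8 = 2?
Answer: 1143665359/224773 - 35*√1606/449546 ≈ 5088.1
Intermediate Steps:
x = -16 (x = -8*2 = -16)
H(M, Q) = 16 (H(M, Q) = -1*(-16) = 16)
k = 5088 (k = 16*318 = 5088)
(364 - 259)/(1162 + √(725 + 881)) + k = (364 - 259)/(1162 + √(725 + 881)) + 5088 = 105/(1162 + √1606) + 5088 = 5088 + 105/(1162 + √1606)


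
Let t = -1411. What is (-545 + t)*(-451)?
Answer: 882156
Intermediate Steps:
(-545 + t)*(-451) = (-545 - 1411)*(-451) = -1956*(-451) = 882156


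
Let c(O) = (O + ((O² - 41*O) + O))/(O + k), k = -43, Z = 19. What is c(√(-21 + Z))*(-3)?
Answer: 3*(-2*I + 39*√2)/(√2 + 43*I) ≈ -0.012966 - 3.8484*I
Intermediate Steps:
c(O) = (O² - 39*O)/(-43 + O) (c(O) = (O + ((O² - 41*O) + O))/(O - 43) = (O + (O² - 40*O))/(-43 + O) = (O² - 39*O)/(-43 + O))
c(√(-21 + Z))*(-3) = (√(-21 + 19)*(-39 + √(-21 + 19))/(-43 + √(-21 + 19)))*(-3) = (√(-2)*(-39 + √(-2))/(-43 + √(-2)))*(-3) = ((I*√2)*(-39 + I*√2)/(-43 + I*√2))*(-3) = (I*√2*(-39 + I*√2)/(-43 + I*√2))*(-3) = -3*I*√2*(-39 + I*√2)/(-43 + I*√2)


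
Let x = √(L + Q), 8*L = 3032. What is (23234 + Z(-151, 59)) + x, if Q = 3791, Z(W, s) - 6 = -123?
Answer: 23117 + √4170 ≈ 23182.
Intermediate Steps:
L = 379 (L = (⅛)*3032 = 379)
Z(W, s) = -117 (Z(W, s) = 6 - 123 = -117)
x = √4170 (x = √(379 + 3791) = √4170 ≈ 64.576)
(23234 + Z(-151, 59)) + x = (23234 - 117) + √4170 = 23117 + √4170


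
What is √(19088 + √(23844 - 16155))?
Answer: √(19088 + √7689) ≈ 138.48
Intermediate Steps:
√(19088 + √(23844 - 16155)) = √(19088 + √7689)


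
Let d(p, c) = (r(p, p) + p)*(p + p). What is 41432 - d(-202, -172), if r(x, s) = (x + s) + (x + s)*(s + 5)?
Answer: 31950160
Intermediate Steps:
r(x, s) = s + x + (5 + s)*(s + x) (r(x, s) = (s + x) + (s + x)*(5 + s) = (s + x) + (5 + s)*(s + x) = s + x + (5 + s)*(s + x))
d(p, c) = 2*p*(2*p**2 + 13*p) (d(p, c) = ((p**2 + 6*p + 6*p + p*p) + p)*(p + p) = ((p**2 + 6*p + 6*p + p**2) + p)*(2*p) = ((2*p**2 + 12*p) + p)*(2*p) = (2*p**2 + 13*p)*(2*p) = 2*p*(2*p**2 + 13*p))
41432 - d(-202, -172) = 41432 - (-202)**2*(26 + 4*(-202)) = 41432 - 40804*(26 - 808) = 41432 - 40804*(-782) = 41432 - 1*(-31908728) = 41432 + 31908728 = 31950160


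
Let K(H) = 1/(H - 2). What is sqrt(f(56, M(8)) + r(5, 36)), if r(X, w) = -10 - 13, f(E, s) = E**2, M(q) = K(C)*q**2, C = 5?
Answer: sqrt(3113) ≈ 55.794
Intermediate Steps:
K(H) = 1/(-2 + H)
M(q) = q**2/3 (M(q) = q**2/(-2 + 5) = q**2/3)
r(X, w) = -23
sqrt(f(56, M(8)) + r(5, 36)) = sqrt(56**2 - 23) = sqrt(3136 - 23) = sqrt(3113)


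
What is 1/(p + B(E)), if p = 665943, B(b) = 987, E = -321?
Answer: 1/666930 ≈ 1.4994e-6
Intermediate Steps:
1/(p + B(E)) = 1/(665943 + 987) = 1/666930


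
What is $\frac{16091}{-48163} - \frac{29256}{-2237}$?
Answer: $\frac{1373061161}{107740631} \approx 12.744$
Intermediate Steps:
$\frac{16091}{-48163} - \frac{29256}{-2237} = 16091 \left(- \frac{1}{48163}\right) - - \frac{29256}{2237} = - \frac{16091}{48163} + \frac{29256}{2237} = \frac{1373061161}{107740631}$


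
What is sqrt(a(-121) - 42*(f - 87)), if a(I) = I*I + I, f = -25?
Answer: 6*sqrt(534) ≈ 138.65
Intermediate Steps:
a(I) = I + I**2 (a(I) = I**2 + I = I + I**2)
sqrt(a(-121) - 42*(f - 87)) = sqrt(-121*(1 - 121) - 42*(-25 - 87)) = sqrt(-121*(-120) - 42*(-112)) = sqrt(14520 + 4704) = sqrt(19224) = 6*sqrt(534)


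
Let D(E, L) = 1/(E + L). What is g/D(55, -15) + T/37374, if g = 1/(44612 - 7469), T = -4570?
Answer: -28041425/231363747 ≈ -0.12120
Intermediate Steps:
g = 1/37143 ≈ 2.6923e-5
g/D(55, -15) + T/37374 = 1/(37143*(1/(55 - 15))) - 4570/37374 = 1/(37143*(1/40)) - 4570*1/37374 = 1/(37143*(1/40)) - 2285/18687 = (1/37143)*40 - 2285/18687 = 40/37143 - 2285/18687 = -28041425/231363747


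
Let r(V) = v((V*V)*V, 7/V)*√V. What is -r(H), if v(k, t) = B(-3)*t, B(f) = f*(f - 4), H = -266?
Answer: 21*I*√266/38 ≈ 9.0132*I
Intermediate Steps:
B(f) = f*(-4 + f)
v(k, t) = 21*t (v(k, t) = (-3*(-4 - 3))*t = (-3*(-7))*t = 21*t)
r(V) = 147/√V (r(V) = (21*(7/V))*√V = (147/V)*√V = 147/√V)
-r(H) = -147/√(-266) = -147*(-I*√266/266) = -(-21)*I*√266/38 = 21*I*√266/38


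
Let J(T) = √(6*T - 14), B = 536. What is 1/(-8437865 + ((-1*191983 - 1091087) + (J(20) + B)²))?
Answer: -140799/1328230194755 - 16*√106/1328230194755 ≈ -1.0613e-7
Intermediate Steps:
J(T) = √(-14 + 6*T)
1/(-8437865 + ((-1*191983 - 1091087) + (J(20) + B)²)) = 1/(-8437865 + ((-1*191983 - 1091087) + (√(-14 + 6*20) + 536)²)) = 1/(-8437865 + ((-191983 - 1091087) + (√(-14 + 120) + 536)²)) = 1/(-8437865 + (-1283070 + (√106 + 536)²)) = 1/(-8437865 + (-1283070 + (536 + √106)²)) = 1/(-9720935 + (536 + √106)²)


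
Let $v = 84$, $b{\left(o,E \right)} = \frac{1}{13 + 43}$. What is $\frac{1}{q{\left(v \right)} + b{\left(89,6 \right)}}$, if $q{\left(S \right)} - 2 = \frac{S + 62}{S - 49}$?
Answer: $\frac{280}{1733} \approx 0.16157$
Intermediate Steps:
$b{\left(o,E \right)} = \frac{1}{56}$
$q{\left(S \right)} = 2 + \frac{62 + S}{-49 + S}$ ($q{\left(S \right)} = 2 + \frac{S + 62}{S - 49} = 2 + \frac{62 + S}{-49 + S}$)
$\frac{1}{q{\left(v \right)} + b{\left(89,6 \right)}} = \frac{1}{\frac{3 \left(-12 + 84\right)}{-49 + 84} + \frac{1}{56}} = \frac{1}{3 \cdot \frac{1}{35} \cdot 72 + \frac{1}{56}} = \frac{1}{\frac{216}{35} + \frac{1}{56}} = \frac{1}{\frac{1733}{280}} = \frac{280}{1733}$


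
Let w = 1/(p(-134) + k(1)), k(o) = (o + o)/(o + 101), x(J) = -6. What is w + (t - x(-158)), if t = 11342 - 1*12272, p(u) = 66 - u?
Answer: -9425673/10201 ≈ -924.00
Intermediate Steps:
k(o) = 2*o/(101 + o) (k(o) = (2*o)/(101 + o) = 2*o/(101 + o))
t = -930 (t = 11342 - 12272 = -930)
w = 51/10201 (w = 1/((66 - 1*(-134)) + 2*1/(101 + 1)) = 1/((66 + 134) + 2*1/102) = 1/(200 + 2*1*(1/102)) = 1/(200 + 1/51) = 1/(10201/51) = 51/10201 ≈ 0.0049995)
w + (t - x(-158)) = 51/10201 + (-930 - 1*(-6)) = 51/10201 + (-930 + 6) = 51/10201 - 924 = -9425673/10201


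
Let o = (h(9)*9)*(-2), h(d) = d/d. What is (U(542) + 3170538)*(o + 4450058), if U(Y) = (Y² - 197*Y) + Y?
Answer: 14943545822800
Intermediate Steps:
h(d) = 1
U(Y) = Y² - 196*Y
o = -18 (o = (1*9)*(-2) = 9*(-2) = -18)
(U(542) + 3170538)*(o + 4450058) = (542*(-196 + 542) + 3170538)*(-18 + 4450058) = (542*346 + 3170538)*4450040 = (187532 + 3170538)*4450040 = 3358070*4450040 = 14943545822800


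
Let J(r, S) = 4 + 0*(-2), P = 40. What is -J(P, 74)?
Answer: -4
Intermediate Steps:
J(r, S) = 4 (J(r, S) = 4 + 0 = 4)
-J(P, 74) = -1*4 = -4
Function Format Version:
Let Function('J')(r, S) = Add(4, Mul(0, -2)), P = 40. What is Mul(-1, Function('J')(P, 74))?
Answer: -4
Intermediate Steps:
Function('J')(r, S) = 4 (Function('J')(r, S) = Add(4, 0) = 4)
Mul(-1, Function('J')(P, 74)) = Mul(-1, 4) = -4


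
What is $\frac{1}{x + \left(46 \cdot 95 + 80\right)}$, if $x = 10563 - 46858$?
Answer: $- \frac{1}{31845} \approx -3.1402 \cdot 10^{-5}$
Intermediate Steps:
$x = -36295$ ($x = 10563 - 46858 = -36295$)
$\frac{1}{x + \left(46 \cdot 95 + 80\right)} = \frac{1}{-36295 + \left(46 \cdot 95 + 80\right)} = \frac{1}{-36295 + \left(4370 + 80\right)} = \frac{1}{-36295 + 4450} = \frac{1}{-31845} = - \frac{1}{31845}$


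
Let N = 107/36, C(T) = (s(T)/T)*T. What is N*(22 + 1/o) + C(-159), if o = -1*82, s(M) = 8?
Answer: 72179/984 ≈ 73.353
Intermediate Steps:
C(T) = 8 (C(T) = (8/T)*T = 8)
o = -82
N = 107/36 (N = 107*(1/36) = 107/36 ≈ 2.9722)
N*(22 + 1/o) + C(-159) = 107*(22 + 1/(-82))/36 + 8 = 107*(22 - 1/82)/36 + 8 = (107/36)*(1803/82) + 8 = 64307/984 + 8 = 72179/984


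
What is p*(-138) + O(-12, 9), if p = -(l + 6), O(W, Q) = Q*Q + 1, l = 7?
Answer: 1876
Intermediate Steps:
O(W, Q) = 1 + Q² (O(W, Q) = Q² + 1 = 1 + Q²)
p = -13 (p = -(7 + 6) = -1*13 = -13)
p*(-138) + O(-12, 9) = -13*(-138) + (1 + 9²) = 1794 + (1 + 81) = 1794 + 82 = 1876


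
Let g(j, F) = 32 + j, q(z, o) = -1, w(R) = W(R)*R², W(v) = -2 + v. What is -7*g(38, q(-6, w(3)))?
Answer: -490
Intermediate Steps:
w(R) = R²*(-2 + R) (w(R) = (-2 + R)*R² = R²*(-2 + R))
-7*g(38, q(-6, w(3))) = -7*(32 + 38) = -7*70 = -490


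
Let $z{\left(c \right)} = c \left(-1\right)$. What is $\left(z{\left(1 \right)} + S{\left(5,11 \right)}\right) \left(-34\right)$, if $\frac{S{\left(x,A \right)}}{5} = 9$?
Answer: $-1496$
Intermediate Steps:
$S{\left(x,A \right)} = 45$ ($S{\left(x,A \right)} = 5 \cdot 9 = 45$)
$z{\left(c \right)} = - c$
$\left(z{\left(1 \right)} + S{\left(5,11 \right)}\right) \left(-34\right) = \left(\left(-1\right) 1 + 45\right) \left(-34\right) = \left(-1 + 45\right) \left(-34\right) = 44 \left(-34\right) = -1496$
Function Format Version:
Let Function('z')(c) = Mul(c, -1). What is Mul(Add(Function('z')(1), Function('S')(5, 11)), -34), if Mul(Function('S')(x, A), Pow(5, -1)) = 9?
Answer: -1496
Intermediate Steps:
Function('S')(x, A) = 45 (Function('S')(x, A) = Mul(5, 9) = 45)
Function('z')(c) = Mul(-1, c)
Mul(Add(Function('z')(1), Function('S')(5, 11)), -34) = Mul(Add(Mul(-1, 1), 45), -34) = Mul(Add(-1, 45), -34) = Mul(44, -34) = -1496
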